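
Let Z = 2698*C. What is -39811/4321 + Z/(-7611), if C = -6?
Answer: -77684391/10962377 ≈ -7.0865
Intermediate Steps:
Z = -16188 (Z = 2698*(-6) = -16188)
-39811/4321 + Z/(-7611) = -39811/4321 - 16188/(-7611) = -39811*1/4321 - 16188*(-1/7611) = -39811/4321 + 5396/2537 = -77684391/10962377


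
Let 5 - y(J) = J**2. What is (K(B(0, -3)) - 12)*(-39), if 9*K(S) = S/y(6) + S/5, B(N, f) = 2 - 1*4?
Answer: 218296/465 ≈ 469.45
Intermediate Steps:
B(N, f) = -2 (B(N, f) = 2 - 4 = -2)
y(J) = 5 - J**2
K(S) = 26*S/1395 (K(S) = (S/(5 - 1*6**2) + S/5)/9 = (S/(5 - 1*36) + S*(1/5))/9 = (S/(5 - 36) + S/5)/9 = (S/(-31) + S/5)/9 = (S*(-1/31) + S/5)/9 = (-S/31 + S/5)/9 = (26*S/155)/9 = 26*S/1395)
(K(B(0, -3)) - 12)*(-39) = ((26/1395)*(-2) - 12)*(-39) = (-52/1395 - 12)*(-39) = -16792/1395*(-39) = 218296/465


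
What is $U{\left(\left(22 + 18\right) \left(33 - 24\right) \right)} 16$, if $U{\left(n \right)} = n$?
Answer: $5760$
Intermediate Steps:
$U{\left(\left(22 + 18\right) \left(33 - 24\right) \right)} 16 = \left(22 + 18\right) \left(33 - 24\right) 16 = 40 \cdot 9 \cdot 16 = 360 \cdot 16 = 5760$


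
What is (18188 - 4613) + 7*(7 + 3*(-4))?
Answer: 13540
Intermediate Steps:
(18188 - 4613) + 7*(7 + 3*(-4)) = 13575 + 7*(7 - 12) = 13575 + 7*(-5) = 13575 - 35 = 13540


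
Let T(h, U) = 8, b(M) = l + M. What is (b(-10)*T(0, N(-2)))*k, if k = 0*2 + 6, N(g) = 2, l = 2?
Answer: -384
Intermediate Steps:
b(M) = 2 + M
k = 6 (k = 0 + 6 = 6)
(b(-10)*T(0, N(-2)))*k = ((2 - 10)*8)*6 = -8*8*6 = -64*6 = -384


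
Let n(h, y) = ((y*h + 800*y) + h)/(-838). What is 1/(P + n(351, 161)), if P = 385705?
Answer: 419/161517564 ≈ 2.5941e-6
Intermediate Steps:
n(h, y) = -400*y/419 - h/838 - h*y/838 (n(h, y) = ((h*y + 800*y) + h)*(-1/838) = ((800*y + h*y) + h)*(-1/838) = (h + 800*y + h*y)*(-1/838) = -400*y/419 - h/838 - h*y/838)
1/(P + n(351, 161)) = 1/(385705 + (-400/419*161 - 1/838*351 - 1/838*351*161)) = 1/(385705 + (-64400/419 - 351/838 - 56511/838)) = 1/(385705 - 92831/419) = 1/(161517564/419) = 419/161517564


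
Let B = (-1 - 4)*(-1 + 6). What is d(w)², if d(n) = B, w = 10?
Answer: 625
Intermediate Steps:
B = -25 (B = -5*5 = -25)
d(n) = -25
d(w)² = (-25)² = 625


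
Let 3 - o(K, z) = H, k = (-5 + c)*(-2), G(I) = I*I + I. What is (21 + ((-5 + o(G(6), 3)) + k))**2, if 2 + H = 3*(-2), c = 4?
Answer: 841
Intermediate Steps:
G(I) = I + I**2 (G(I) = I**2 + I = I + I**2)
H = -8 (H = -2 + 3*(-2) = -2 - 6 = -8)
k = 2 (k = (-5 + 4)*(-2) = -1*(-2) = 2)
o(K, z) = 11 (o(K, z) = 3 - 1*(-8) = 3 + 8 = 11)
(21 + ((-5 + o(G(6), 3)) + k))**2 = (21 + ((-5 + 11) + 2))**2 = (21 + (6 + 2))**2 = (21 + 8)**2 = 29**2 = 841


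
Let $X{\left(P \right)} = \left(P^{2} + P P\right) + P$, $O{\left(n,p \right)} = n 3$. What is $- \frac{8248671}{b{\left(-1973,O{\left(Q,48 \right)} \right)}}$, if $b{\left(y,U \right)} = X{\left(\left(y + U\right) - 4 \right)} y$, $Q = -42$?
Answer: $\frac{2749557}{5815821965} \approx 0.00047277$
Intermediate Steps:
$O{\left(n,p \right)} = 3 n$
$X{\left(P \right)} = P + 2 P^{2}$ ($X{\left(P \right)} = \left(P^{2} + P^{2}\right) + P = 2 P^{2} + P = P + 2 P^{2}$)
$b{\left(y,U \right)} = y \left(-7 + 2 U + 2 y\right) \left(-4 + U + y\right)$ ($b{\left(y,U \right)} = \left(\left(y + U\right) - 4\right) \left(1 + 2 \left(\left(y + U\right) - 4\right)\right) y = \left(\left(U + y\right) - 4\right) \left(1 + 2 \left(\left(U + y\right) - 4\right)\right) y = \left(-4 + U + y\right) \left(1 + 2 \left(-4 + U + y\right)\right) y = \left(-4 + U + y\right) \left(1 + \left(-8 + 2 U + 2 y\right)\right) y = \left(-4 + U + y\right) \left(-7 + 2 U + 2 y\right) y = \left(-7 + 2 U + 2 y\right) \left(-4 + U + y\right) y = y \left(-7 + 2 U + 2 y\right) \left(-4 + U + y\right)$)
$- \frac{8248671}{b{\left(-1973,O{\left(Q,48 \right)} \right)}} = - \frac{8248671}{\left(-1973\right) \left(-7 + 2 \cdot 3 \left(-42\right) + 2 \left(-1973\right)\right) \left(-4 + 3 \left(-42\right) - 1973\right)} = - \frac{8248671}{\left(-1973\right) \left(-7 + 2 \left(-126\right) - 3946\right) \left(-4 - 126 - 1973\right)} = - \frac{8248671}{\left(-1973\right) \left(-7 - 252 - 3946\right) \left(-2103\right)} = - \frac{8248671}{\left(-1973\right) \left(-4205\right) \left(-2103\right)} = - \frac{8248671}{-17447465895} = \left(-8248671\right) \left(- \frac{1}{17447465895}\right) = \frac{2749557}{5815821965}$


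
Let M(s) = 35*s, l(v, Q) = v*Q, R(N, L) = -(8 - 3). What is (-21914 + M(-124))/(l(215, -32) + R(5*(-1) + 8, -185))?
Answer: 26254/6885 ≈ 3.8132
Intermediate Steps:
R(N, L) = -5 (R(N, L) = -1*5 = -5)
l(v, Q) = Q*v
(-21914 + M(-124))/(l(215, -32) + R(5*(-1) + 8, -185)) = (-21914 + 35*(-124))/(-32*215 - 5) = (-21914 - 4340)/(-6880 - 5) = -26254/(-6885) = -26254*(-1/6885) = 26254/6885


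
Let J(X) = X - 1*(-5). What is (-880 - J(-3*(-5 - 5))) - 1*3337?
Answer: -4252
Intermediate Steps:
J(X) = 5 + X (J(X) = X + 5 = 5 + X)
(-880 - J(-3*(-5 - 5))) - 1*3337 = (-880 - (5 - 3*(-5 - 5))) - 1*3337 = (-880 - (5 - 3*(-10))) - 3337 = (-880 - (5 + 30)) - 3337 = (-880 - 1*35) - 3337 = (-880 - 35) - 3337 = -915 - 3337 = -4252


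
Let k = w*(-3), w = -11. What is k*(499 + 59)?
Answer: 18414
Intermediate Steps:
k = 33 (k = -11*(-3) = 33)
k*(499 + 59) = 33*(499 + 59) = 33*558 = 18414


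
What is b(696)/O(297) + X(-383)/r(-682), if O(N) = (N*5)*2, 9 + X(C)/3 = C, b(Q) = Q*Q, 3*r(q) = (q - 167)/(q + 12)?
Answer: -122390704/46695 ≈ -2621.1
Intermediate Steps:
r(q) = (-167 + q)/(3*(12 + q)) (r(q) = ((q - 167)/(q + 12))/3 = ((-167 + q)/(12 + q))/3 = (-167 + q)/(3*(12 + q)))
b(Q) = Q²
X(C) = -27 + 3*C
O(N) = 10*N (O(N) = (5*N)*2 = 10*N)
b(696)/O(297) + X(-383)/r(-682) = 696²/((10*297)) + (-27 + 3*(-383))/(((-167 - 682)/(3*(12 - 682)))) = 484416/2970 + (-27 - 1149)/(((⅓)*(-849)/(-670))) = 484416*(1/2970) - 1176/((⅓)*(-1/670)*(-849)) = 26912/165 - 1176/283/670 = 26912/165 - 1176*670/283 = 26912/165 - 787920/283 = -122390704/46695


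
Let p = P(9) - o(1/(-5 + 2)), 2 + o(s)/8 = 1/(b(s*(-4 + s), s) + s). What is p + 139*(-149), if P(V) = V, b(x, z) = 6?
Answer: -351686/17 ≈ -20687.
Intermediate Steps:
o(s) = -16 + 8/(6 + s)
p = 401/17 (p = 9 - 8*(-11 - 2/(-5 + 2))/(6 + 1/(-5 + 2)) = 9 - 8*(-11 - 2/(-3))/(6 + 1/(-3)) = 9 - 8*(-11 - 2*(-1/3))/(6 - 1/3) = 9 - 8*(-11 + 2/3)/17/3 = 9 - 8*3*(-31)/(17*3) = 9 - 1*(-248/17) = 9 + 248/17 = 401/17 ≈ 23.588)
p + 139*(-149) = 401/17 + 139*(-149) = 401/17 - 20711 = -351686/17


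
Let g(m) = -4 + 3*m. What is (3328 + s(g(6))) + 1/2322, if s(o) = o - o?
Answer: 7727617/2322 ≈ 3328.0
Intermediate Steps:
s(o) = 0
(3328 + s(g(6))) + 1/2322 = (3328 + 0) + 1/2322 = 3328 + 1/2322 = 7727617/2322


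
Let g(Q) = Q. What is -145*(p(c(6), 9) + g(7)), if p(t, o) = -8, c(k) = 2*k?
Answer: 145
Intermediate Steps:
-145*(p(c(6), 9) + g(7)) = -145*(-8 + 7) = -145*(-1) = 145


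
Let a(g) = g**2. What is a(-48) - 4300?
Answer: -1996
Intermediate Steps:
a(-48) - 4300 = (-48)**2 - 4300 = 2304 - 4300 = -1996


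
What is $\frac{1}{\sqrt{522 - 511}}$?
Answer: $\frac{\sqrt{11}}{11} \approx 0.30151$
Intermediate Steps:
$\frac{1}{\sqrt{522 - 511}} = \frac{1}{\sqrt{11}} = \frac{\sqrt{11}}{11}$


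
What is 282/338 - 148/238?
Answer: 4273/20111 ≈ 0.21247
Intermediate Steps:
282/338 - 148/238 = 282*(1/338) - 148*1/238 = 141/169 - 74/119 = 4273/20111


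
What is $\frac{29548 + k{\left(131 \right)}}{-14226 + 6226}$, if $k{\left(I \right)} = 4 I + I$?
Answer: $- \frac{30203}{8000} \approx -3.7754$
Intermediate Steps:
$k{\left(I \right)} = 5 I$
$\frac{29548 + k{\left(131 \right)}}{-14226 + 6226} = \frac{29548 + 5 \cdot 131}{-14226 + 6226} = \frac{29548 + 655}{-8000} = 30203 \left(- \frac{1}{8000}\right) = - \frac{30203}{8000}$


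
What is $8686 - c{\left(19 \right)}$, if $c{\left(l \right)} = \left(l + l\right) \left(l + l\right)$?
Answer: $7242$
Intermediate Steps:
$c{\left(l \right)} = 4 l^{2}$ ($c{\left(l \right)} = 2 l 2 l = 4 l^{2}$)
$8686 - c{\left(19 \right)} = 8686 - 4 \cdot 19^{2} = 8686 - 4 \cdot 361 = 8686 - 1444 = 7242$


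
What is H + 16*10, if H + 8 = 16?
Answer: 168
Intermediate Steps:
H = 8 (H = -8 + 16 = 8)
H + 16*10 = 8 + 16*10 = 8 + 160 = 168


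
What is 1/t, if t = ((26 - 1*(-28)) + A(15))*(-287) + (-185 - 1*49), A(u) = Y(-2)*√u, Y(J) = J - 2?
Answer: -1311/18977272 - 287*√15/56931816 ≈ -8.8607e-5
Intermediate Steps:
Y(J) = -2 + J
A(u) = -4*√u (A(u) = (-2 - 2)*√u = -4*√u)
t = -15732 + 1148*√15 (t = ((26 - 1*(-28)) - 4*√15)*(-287) + (-185 - 1*49) = ((26 + 28) - 4*√15)*(-287) + (-185 - 49) = (54 - 4*√15)*(-287) - 234 = (-15498 + 1148*√15) - 234 = -15732 + 1148*√15 ≈ -11286.)
1/t = 1/(-15732 + 1148*√15)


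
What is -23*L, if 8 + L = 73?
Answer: -1495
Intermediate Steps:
L = 65 (L = -8 + 73 = 65)
-23*L = -23*65 = -1495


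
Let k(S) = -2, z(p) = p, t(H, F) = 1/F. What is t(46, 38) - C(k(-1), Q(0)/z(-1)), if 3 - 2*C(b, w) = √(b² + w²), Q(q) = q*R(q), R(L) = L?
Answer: -9/19 ≈ -0.47368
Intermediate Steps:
Q(q) = q² (Q(q) = q*q = q²)
C(b, w) = 3/2 - √(b² + w²)/2
t(46, 38) - C(k(-1), Q(0)/z(-1)) = 1/38 - (3/2 - √((-2)² + (0²/(-1))²)/2) = 1/38 - (3/2 - √(4 + (0*(-1))²)/2) = 1/38 - (3/2 - √(4 + 0²)/2) = 1/38 - (3/2 - √(4 + 0)/2) = 1/38 - (3/2 - √4/2) = 1/38 - (3/2 - ½*2) = 1/38 - (3/2 - 1) = 1/38 - 1*½ = 1/38 - ½ = -9/19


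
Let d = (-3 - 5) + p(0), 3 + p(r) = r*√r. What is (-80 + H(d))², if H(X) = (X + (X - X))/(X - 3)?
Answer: 1229881/196 ≈ 6274.9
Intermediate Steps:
p(r) = -3 + r^(3/2) (p(r) = -3 + r*√r = -3 + r^(3/2))
d = -11 (d = (-3 - 5) + (-3 + 0^(3/2)) = -8 + (-3 + 0) = -8 - 3 = -11)
H(X) = X/(-3 + X) (H(X) = (X + 0)/(-3 + X) = X/(-3 + X))
(-80 + H(d))² = (-80 - 11/(-3 - 11))² = (-80 - 11/(-14))² = (-80 - 11*(-1/14))² = (-80 + 11/14)² = (-1109/14)² = 1229881/196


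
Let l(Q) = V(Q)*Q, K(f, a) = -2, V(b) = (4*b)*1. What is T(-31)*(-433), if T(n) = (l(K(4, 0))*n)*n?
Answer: -6657808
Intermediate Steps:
V(b) = 4*b
l(Q) = 4*Q² (l(Q) = (4*Q)*Q = 4*Q²)
T(n) = 16*n² (T(n) = ((4*(-2)²)*n)*n = ((4*4)*n)*n = (16*n)*n = 16*n²)
T(-31)*(-433) = (16*(-31)²)*(-433) = (16*961)*(-433) = 15376*(-433) = -6657808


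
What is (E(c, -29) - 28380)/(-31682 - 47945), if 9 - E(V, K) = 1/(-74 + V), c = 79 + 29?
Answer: 964615/2707318 ≈ 0.35630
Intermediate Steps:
c = 108
E(V, K) = 9 - 1/(-74 + V)
(E(c, -29) - 28380)/(-31682 - 47945) = ((-667 + 9*108)/(-74 + 108) - 28380)/(-31682 - 47945) = ((-667 + 972)/34 - 28380)/(-79627) = ((1/34)*305 - 28380)*(-1/79627) = (305/34 - 28380)*(-1/79627) = -964615/34*(-1/79627) = 964615/2707318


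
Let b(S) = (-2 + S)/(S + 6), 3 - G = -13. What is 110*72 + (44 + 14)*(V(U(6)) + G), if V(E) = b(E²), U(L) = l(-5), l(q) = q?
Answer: 275622/31 ≈ 8891.0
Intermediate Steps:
G = 16 (G = 3 - 1*(-13) = 3 + 13 = 16)
b(S) = (-2 + S)/(6 + S)
U(L) = -5
V(E) = (-2 + E²)/(6 + E²)
110*72 + (44 + 14)*(V(U(6)) + G) = 110*72 + (44 + 14)*((-2 + (-5)²)/(6 + (-5)²) + 16) = 7920 + 58*((-2 + 25)/(6 + 25) + 16) = 7920 + 58*(23/31 + 16) = 7920 + 58*(519/31) = 7920 + 30102/31 = 275622/31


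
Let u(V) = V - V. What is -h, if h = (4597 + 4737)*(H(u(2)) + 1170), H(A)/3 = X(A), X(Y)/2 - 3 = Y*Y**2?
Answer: -11088792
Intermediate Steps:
X(Y) = 6 + 2*Y**3 (X(Y) = 6 + 2*(Y*Y**2) = 6 + 2*Y**3)
u(V) = 0
H(A) = 18 + 6*A**3 (H(A) = 3*(6 + 2*A**3) = 18 + 6*A**3)
h = 11088792 (h = (4597 + 4737)*((18 + 6*0**3) + 1170) = 9334*((18 + 6*0) + 1170) = 9334*((18 + 0) + 1170) = 9334*(18 + 1170) = 9334*1188 = 11088792)
-h = -1*11088792 = -11088792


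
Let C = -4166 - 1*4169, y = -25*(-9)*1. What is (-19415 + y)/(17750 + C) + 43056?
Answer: 81070610/1883 ≈ 43054.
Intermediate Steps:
y = 225 (y = 225*1 = 225)
C = -8335 (C = -4166 - 4169 = -8335)
(-19415 + y)/(17750 + C) + 43056 = (-19415 + 225)/(17750 - 8335) + 43056 = -19190/9415 + 43056 = -19190*1/9415 + 43056 = -3838/1883 + 43056 = 81070610/1883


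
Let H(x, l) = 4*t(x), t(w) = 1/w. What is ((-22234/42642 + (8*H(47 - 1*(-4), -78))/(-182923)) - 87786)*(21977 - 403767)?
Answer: 2222169569757429723430/66301721811 ≈ 3.3516e+10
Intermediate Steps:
H(x, l) = 4/x
((-22234/42642 + (8*H(47 - 1*(-4), -78))/(-182923)) - 87786)*(21977 - 403767) = ((-22234/42642 + (8*(4/(47 - 1*(-4))))/(-182923)) - 87786)*(21977 - 403767) = ((-22234*1/42642 + (8*(4/(47 + 4)))*(-1/182923)) - 87786)*(-381790) = ((-11117/21321 + (8*(4/51))*(-1/182923)) - 87786)*(-381790) = ((-11117/21321 + (32/51)*(-1/182923)) - 87786)*(-381790) = ((-11117/21321 - 32/9329073) - 87786)*(-381790) = (-34570662271/66301721811 - 87786)*(-381790) = -5820397521562717/66301721811*(-381790) = 2222169569757429723430/66301721811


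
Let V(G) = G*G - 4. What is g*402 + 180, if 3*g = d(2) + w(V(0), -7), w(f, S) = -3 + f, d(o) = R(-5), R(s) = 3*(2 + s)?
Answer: -1964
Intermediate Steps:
V(G) = -4 + G² (V(G) = G² - 4 = -4 + G²)
R(s) = 6 + 3*s
d(o) = -9 (d(o) = 6 + 3*(-5) = 6 - 15 = -9)
g = -16/3 (g = (-9 + (-3 + (-4 + 0²)))/3 = (-9 + (-3 + (-4 + 0)))/3 = (-9 + (-3 - 4))/3 = (-9 - 7)/3 = (⅓)*(-16) = -16/3 ≈ -5.3333)
g*402 + 180 = -16/3*402 + 180 = -2144 + 180 = -1964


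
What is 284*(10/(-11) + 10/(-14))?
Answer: -35500/77 ≈ -461.04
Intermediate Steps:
284*(10/(-11) + 10/(-14)) = 284*(10*(-1/11) + 10*(-1/14)) = 284*(-10/11 - 5/7) = 284*(-125/77) = -35500/77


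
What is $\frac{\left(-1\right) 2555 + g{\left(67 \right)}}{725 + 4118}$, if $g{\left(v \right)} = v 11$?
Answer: $- \frac{1818}{4843} \approx -0.37539$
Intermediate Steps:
$g{\left(v \right)} = 11 v$
$\frac{\left(-1\right) 2555 + g{\left(67 \right)}}{725 + 4118} = \frac{\left(-1\right) 2555 + 11 \cdot 67}{725 + 4118} = \frac{-2555 + 737}{4843} = \left(-1818\right) \frac{1}{4843} = - \frac{1818}{4843}$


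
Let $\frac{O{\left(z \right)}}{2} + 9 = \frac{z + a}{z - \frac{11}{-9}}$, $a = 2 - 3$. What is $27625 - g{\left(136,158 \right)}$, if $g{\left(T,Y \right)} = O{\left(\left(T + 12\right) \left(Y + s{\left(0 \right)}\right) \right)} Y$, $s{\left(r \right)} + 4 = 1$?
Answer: $\frac{6225726383}{206471} \approx 30153.0$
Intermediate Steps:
$s{\left(r \right)} = -3$ ($s{\left(r \right)} = -4 + 1 = -3$)
$a = -1$ ($a = 2 - 3 = -1$)
$O{\left(z \right)} = -18 + \frac{2 \left(-1 + z\right)}{\frac{11}{9} + z}$ ($O{\left(z \right)} = -18 + 2 \frac{z - 1}{z - \frac{11}{-9}} = -18 + 2 \frac{-1 + z}{z - - \frac{11}{9}} = -18 + 2 \frac{-1 + z}{z + \frac{11}{9}} = -18 + 2 \frac{-1 + z}{\frac{11}{9} + z} = -18 + \frac{2 \left(-1 + z\right)}{\frac{11}{9} + z}$)
$g{\left(T,Y \right)} = \frac{72 Y \left(-3 - 2 \left(-3 + Y\right) \left(12 + T\right)\right)}{11 + 9 \left(-3 + Y\right) \left(12 + T\right)}$ ($g{\left(T,Y \right)} = \frac{72 \left(-3 - 2 \left(T + 12\right) \left(Y - 3\right)\right)}{11 + 9 \left(T + 12\right) \left(Y - 3\right)} Y = \frac{72 \left(-3 - 2 \left(12 + T\right) \left(-3 + Y\right)\right)}{11 + 9 \left(12 + T\right) \left(-3 + Y\right)} Y = \frac{72 \left(-3 - 2 \left(-3 + Y\right) \left(12 + T\right)\right)}{11 + 9 \left(-3 + Y\right) \left(12 + T\right)} Y = \frac{72 Y \left(-3 - 2 \left(-3 + Y\right) \left(12 + T\right)\right)}{11 + 9 \left(-3 + Y\right) \left(12 + T\right)}$)
$27625 - g{\left(136,158 \right)} = 27625 - 72 \cdot 158 \frac{1}{-313 - 3672 + 108 \cdot 158 + 9 \cdot 136 \cdot 158} \left(69 - 3792 + 6 \cdot 136 - 272 \cdot 158\right) = 27625 - 72 \cdot 158 \frac{1}{-313 - 3672 + 17064 + 193392} \left(69 - 3792 + 816 - 42976\right) = 27625 - 72 \cdot 158 \cdot \frac{1}{206471} \left(-45883\right) = 27625 - - \frac{521965008}{206471} = 27625 + \frac{521965008}{206471} = \frac{6225726383}{206471}$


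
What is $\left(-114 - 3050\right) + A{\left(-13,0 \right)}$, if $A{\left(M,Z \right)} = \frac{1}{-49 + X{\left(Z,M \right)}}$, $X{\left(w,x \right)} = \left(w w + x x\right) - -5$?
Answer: $- \frac{395499}{125} \approx -3164.0$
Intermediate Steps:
$X{\left(w,x \right)} = 5 + w^{2} + x^{2}$ ($X{\left(w,x \right)} = \left(w^{2} + x^{2}\right) + 5 = 5 + w^{2} + x^{2}$)
$A{\left(M,Z \right)} = \frac{1}{-44 + M^{2} + Z^{2}}$ ($A{\left(M,Z \right)} = \frac{1}{-49 + \left(5 + Z^{2} + M^{2}\right)} = \frac{1}{-49 + \left(5 + M^{2} + Z^{2}\right)} = \frac{1}{-44 + M^{2} + Z^{2}}$)
$\left(-114 - 3050\right) + A{\left(-13,0 \right)} = \left(-114 - 3050\right) + \frac{1}{-44 + \left(-13\right)^{2} + 0^{2}} = -3164 + \frac{1}{-44 + 169 + 0} = -3164 + \frac{1}{125} = - \frac{395499}{125}$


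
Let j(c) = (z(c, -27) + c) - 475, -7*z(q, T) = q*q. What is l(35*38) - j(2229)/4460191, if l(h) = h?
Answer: 41529334373/31221337 ≈ 1330.2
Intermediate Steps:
z(q, T) = -q²/7 (z(q, T) = -q*q/7 = -q²/7)
j(c) = -475 + c - c²/7 (j(c) = (-c²/7 + c) - 475 = (c - c²/7) - 475 = -475 + c - c²/7)
l(35*38) - j(2229)/4460191 = 35*38 - (-475 + 2229 - ⅐*2229²)/4460191 = 1330 - (-475 + 2229 - ⅐*4968441)/4460191 = 1330 - (-475 + 2229 - 4968441/7)/4460191 = 1330 - (-4956163)/(7*4460191) = 1330 - 1*(-4956163/31221337) = 1330 + 4956163/31221337 = 41529334373/31221337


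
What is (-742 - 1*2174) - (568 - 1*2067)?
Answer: -1417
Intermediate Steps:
(-742 - 1*2174) - (568 - 1*2067) = (-742 - 2174) - (568 - 2067) = -2916 - 1*(-1499) = -2916 + 1499 = -1417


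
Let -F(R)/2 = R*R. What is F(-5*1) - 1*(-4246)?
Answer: 4196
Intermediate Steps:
F(R) = -2*R² (F(R) = -2*R*R = -2*R²)
F(-5*1) - 1*(-4246) = -2*(-5*1)² - 1*(-4246) = -2*(-5)² + 4246 = -2*25 + 4246 = -50 + 4246 = 4196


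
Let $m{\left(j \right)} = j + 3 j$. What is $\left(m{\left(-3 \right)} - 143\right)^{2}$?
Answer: $24025$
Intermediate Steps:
$m{\left(j \right)} = 4 j$
$\left(m{\left(-3 \right)} - 143\right)^{2} = \left(4 \left(-3\right) - 143\right)^{2} = \left(-12 - 143\right)^{2} = \left(-155\right)^{2} = 24025$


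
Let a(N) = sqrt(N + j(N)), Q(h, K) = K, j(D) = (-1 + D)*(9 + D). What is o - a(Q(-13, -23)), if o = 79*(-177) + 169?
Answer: -13814 - sqrt(313) ≈ -13832.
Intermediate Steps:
o = -13814 (o = -13983 + 169 = -13814)
a(N) = sqrt(-9 + N**2 + 9*N) (a(N) = sqrt(N + (-9 + N**2 + 8*N)) = sqrt(-9 + N**2 + 9*N))
o - a(Q(-13, -23)) = -13814 - sqrt(-9 + (-23)**2 + 9*(-23)) = -13814 - sqrt(-9 + 529 - 207) = -13814 - sqrt(313)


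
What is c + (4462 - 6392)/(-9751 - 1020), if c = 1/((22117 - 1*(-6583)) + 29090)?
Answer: 111545471/622456090 ≈ 0.17920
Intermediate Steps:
c = 1/57790 (c = 1/((22117 + 6583) + 29090) = 1/(28700 + 29090) = 1/57790 ≈ 1.7304e-5)
c + (4462 - 6392)/(-9751 - 1020) = 1/57790 + (4462 - 6392)/(-9751 - 1020) = 1/57790 - 1930/(-10771) = 1/57790 - 1930*(-1/10771) = 1/57790 + 1930/10771 = 111545471/622456090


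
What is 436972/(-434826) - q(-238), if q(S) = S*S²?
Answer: 101069088650/7497 ≈ 1.3481e+7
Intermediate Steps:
q(S) = S³
436972/(-434826) - q(-238) = 436972/(-434826) - 1*(-238)³ = 436972*(-1/434826) - 1*(-13481272) = -7534/7497 + 13481272 = 101069088650/7497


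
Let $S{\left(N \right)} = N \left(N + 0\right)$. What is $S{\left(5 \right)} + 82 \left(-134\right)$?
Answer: $-10963$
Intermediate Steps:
$S{\left(N \right)} = N^{2}$ ($S{\left(N \right)} = N N = N^{2}$)
$S{\left(5 \right)} + 82 \left(-134\right) = 5^{2} + 82 \left(-134\right) = 25 - 10988 = -10963$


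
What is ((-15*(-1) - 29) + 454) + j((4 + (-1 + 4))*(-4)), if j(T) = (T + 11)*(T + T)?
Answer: 1392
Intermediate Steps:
j(T) = 2*T*(11 + T) (j(T) = (11 + T)*(2*T) = 2*T*(11 + T))
((-15*(-1) - 29) + 454) + j((4 + (-1 + 4))*(-4)) = ((-15*(-1) - 29) + 454) + 2*((4 + (-1 + 4))*(-4))*(11 + (4 + (-1 + 4))*(-4)) = ((15 - 29) + 454) + 2*((4 + 3)*(-4))*(11 + (4 + 3)*(-4)) = (-14 + 454) + 2*(7*(-4))*(11 + 7*(-4)) = 440 + 2*(-28)*(11 - 28) = 440 + 2*(-28)*(-17) = 440 + 952 = 1392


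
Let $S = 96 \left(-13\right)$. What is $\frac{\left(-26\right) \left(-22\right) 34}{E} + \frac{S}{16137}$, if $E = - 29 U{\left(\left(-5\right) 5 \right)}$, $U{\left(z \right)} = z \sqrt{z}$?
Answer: $- \frac{416}{5379} - \frac{19448 i}{3625} \approx -0.077338 - 5.365 i$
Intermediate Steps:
$U{\left(z \right)} = z^{\frac{3}{2}}$
$E = 3625 i$ ($E = - 29 \left(\left(-5\right) 5\right)^{\frac{3}{2}} = - 29 \left(-25\right)^{\frac{3}{2}} = - 29 \left(- 125 i\right) = 3625 i \approx 3625.0 i$)
$S = -1248$
$\frac{\left(-26\right) \left(-22\right) 34}{E} + \frac{S}{16137} = \frac{\left(-26\right) \left(-22\right) 34}{3625 i} - \frac{1248}{16137} = 572 \cdot 34 \left(- \frac{i}{3625}\right) - \frac{416}{5379} = 19448 \left(- \frac{i}{3625}\right) - \frac{416}{5379} = - \frac{19448 i}{3625} - \frac{416}{5379} = - \frac{416}{5379} - \frac{19448 i}{3625}$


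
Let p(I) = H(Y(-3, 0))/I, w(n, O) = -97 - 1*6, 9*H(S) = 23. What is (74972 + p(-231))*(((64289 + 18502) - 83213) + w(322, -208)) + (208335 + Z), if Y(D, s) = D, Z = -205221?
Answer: -3896360839/99 ≈ -3.9357e+7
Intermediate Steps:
H(S) = 23/9 (H(S) = (1/9)*23 = 23/9)
w(n, O) = -103 (w(n, O) = -97 - 6 = -103)
p(I) = 23/(9*I)
(74972 + p(-231))*(((64289 + 18502) - 83213) + w(322, -208)) + (208335 + Z) = (74972 + (23/9)/(-231))*(((64289 + 18502) - 83213) - 103) + (208335 - 205221) = (74972 + (23/9)*(-1/231))*((82791 - 83213) - 103) + 3114 = (74972 - 23/2079)*(-422 - 103) + 3114 = (155866765/2079)*(-525) + 3114 = -3896669125/99 + 3114 = -3896360839/99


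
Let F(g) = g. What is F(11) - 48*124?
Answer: -5941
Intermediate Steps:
F(11) - 48*124 = 11 - 48*124 = 11 - 5952 = -5941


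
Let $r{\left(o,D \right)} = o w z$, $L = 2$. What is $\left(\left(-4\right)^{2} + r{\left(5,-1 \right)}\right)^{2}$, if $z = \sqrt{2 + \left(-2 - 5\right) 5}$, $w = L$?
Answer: $-3044 + 320 i \sqrt{33} \approx -3044.0 + 1838.3 i$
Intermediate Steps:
$w = 2$
$z = i \sqrt{33}$ ($z = \sqrt{2 - 35} = \sqrt{-33} = i \sqrt{33} \approx 5.7446 i$)
$r{\left(o,D \right)} = 2 i o \sqrt{33}$ ($r{\left(o,D \right)} = o 2 i \sqrt{33} = 2 o i \sqrt{33} = 2 i o \sqrt{33}$)
$\left(\left(-4\right)^{2} + r{\left(5,-1 \right)}\right)^{2} = \left(\left(-4\right)^{2} + 2 i 5 \sqrt{33}\right)^{2} = \left(16 + 10 i \sqrt{33}\right)^{2}$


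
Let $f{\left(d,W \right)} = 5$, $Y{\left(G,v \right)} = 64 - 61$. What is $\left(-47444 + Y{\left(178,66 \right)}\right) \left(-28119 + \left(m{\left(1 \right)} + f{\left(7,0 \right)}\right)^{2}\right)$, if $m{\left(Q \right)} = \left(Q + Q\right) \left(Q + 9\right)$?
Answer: $1304342854$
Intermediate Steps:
$Y{\left(G,v \right)} = 3$
$m{\left(Q \right)} = 2 Q \left(9 + Q\right)$
$\left(-47444 + Y{\left(178,66 \right)}\right) \left(-28119 + \left(m{\left(1 \right)} + f{\left(7,0 \right)}\right)^{2}\right) = \left(-47444 + 3\right) \left(-28119 + \left(2 \cdot 1 \left(9 + 1\right) + 5\right)^{2}\right) = - 47441 \left(-28119 + \left(2 \cdot 1 \cdot 10 + 5\right)^{2}\right) = - 47441 \left(-28119 + \left(20 + 5\right)^{2}\right) = - 47441 \left(-28119 + 25^{2}\right) = - 47441 \left(-28119 + 625\right) = \left(-47441\right) \left(-27494\right) = 1304342854$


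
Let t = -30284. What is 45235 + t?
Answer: 14951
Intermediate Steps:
45235 + t = 45235 - 30284 = 14951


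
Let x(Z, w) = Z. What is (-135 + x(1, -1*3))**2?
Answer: 17956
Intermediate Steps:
(-135 + x(1, -1*3))**2 = (-135 + 1)**2 = (-134)**2 = 17956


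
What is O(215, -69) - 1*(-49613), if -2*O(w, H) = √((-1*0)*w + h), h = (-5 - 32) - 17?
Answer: 49613 - 3*I*√6/2 ≈ 49613.0 - 3.6742*I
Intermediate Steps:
h = -54 (h = -37 - 17 = -54)
O(w, H) = -3*I*√6/2 (O(w, H) = -√((-1*0)*w - 54)/2 = -√(0*w - 54)/2 = -√(0 - 54)/2 = -3*I*√6/2)
O(215, -69) - 1*(-49613) = -3*I*√6/2 - 1*(-49613) = -3*I*√6/2 + 49613 = 49613 - 3*I*√6/2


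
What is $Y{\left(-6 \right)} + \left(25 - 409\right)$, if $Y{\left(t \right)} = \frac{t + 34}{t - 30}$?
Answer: $- \frac{3463}{9} \approx -384.78$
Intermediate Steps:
$Y{\left(t \right)} = \frac{34 + t}{-30 + t}$
$Y{\left(-6 \right)} + \left(25 - 409\right) = \frac{34 - 6}{-30 - 6} + \left(25 - 409\right) = \frac{1}{-36} \cdot 28 - 384 = \left(- \frac{1}{36}\right) 28 - 384 = - \frac{7}{9} - 384 = - \frac{3463}{9}$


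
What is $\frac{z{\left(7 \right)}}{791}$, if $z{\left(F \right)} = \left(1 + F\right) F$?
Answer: $\frac{8}{113} \approx 0.070796$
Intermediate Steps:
$z{\left(F \right)} = F \left(1 + F\right)$
$\frac{z{\left(7 \right)}}{791} = \frac{7 \left(1 + 7\right)}{791} = 7 \cdot 8 \cdot \frac{1}{791} = 56 \cdot \frac{1}{791} = \frac{8}{113}$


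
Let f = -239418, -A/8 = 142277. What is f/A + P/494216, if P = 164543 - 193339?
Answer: 5346758647/35157784916 ≈ 0.15208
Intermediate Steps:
A = -1138216 (A = -8*142277 = -1138216)
P = -28796
f/A + P/494216 = -239418/(-1138216) - 28796/494216 = -239418*(-1/1138216) - 28796*1/494216 = 119709/569108 - 7199/123554 = 5346758647/35157784916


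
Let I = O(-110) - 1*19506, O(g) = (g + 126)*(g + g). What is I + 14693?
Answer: -8333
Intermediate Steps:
O(g) = 2*g*(126 + g) (O(g) = (126 + g)*(2*g) = 2*g*(126 + g))
I = -23026 (I = 2*(-110)*(126 - 110) - 1*19506 = 2*(-110)*16 - 19506 = -3520 - 19506 = -23026)
I + 14693 = -23026 + 14693 = -8333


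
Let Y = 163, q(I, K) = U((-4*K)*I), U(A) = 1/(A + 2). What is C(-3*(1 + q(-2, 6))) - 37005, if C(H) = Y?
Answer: -36842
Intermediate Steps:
U(A) = 1/(2 + A)
q(I, K) = 1/(2 - 4*I*K) (q(I, K) = 1/(2 + (-4*K)*I) = 1/(2 - 4*I*K))
C(H) = 163
C(-3*(1 + q(-2, 6))) - 37005 = 163 - 37005 = -36842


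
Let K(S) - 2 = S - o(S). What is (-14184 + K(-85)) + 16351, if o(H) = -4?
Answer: 2088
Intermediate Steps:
K(S) = 6 + S (K(S) = 2 + (S - 1*(-4)) = 2 + (S + 4) = 2 + (4 + S) = 6 + S)
(-14184 + K(-85)) + 16351 = (-14184 + (6 - 85)) + 16351 = (-14184 - 79) + 16351 = -14263 + 16351 = 2088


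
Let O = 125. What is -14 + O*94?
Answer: 11736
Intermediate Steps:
-14 + O*94 = -14 + 125*94 = -14 + 11750 = 11736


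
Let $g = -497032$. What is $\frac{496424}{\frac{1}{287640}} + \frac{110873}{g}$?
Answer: $\frac{70971894806588647}{497032} \approx 1.4279 \cdot 10^{11}$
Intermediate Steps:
$\frac{496424}{\frac{1}{287640}} + \frac{110873}{g} = \frac{496424}{\frac{1}{287640}} + \frac{110873}{-497032} = 496424 \frac{1}{\frac{1}{287640}} + 110873 \left(- \frac{1}{497032}\right) = 496424 \cdot 287640 - \frac{110873}{497032} = 142791399360 - \frac{110873}{497032} = \frac{70971894806588647}{497032}$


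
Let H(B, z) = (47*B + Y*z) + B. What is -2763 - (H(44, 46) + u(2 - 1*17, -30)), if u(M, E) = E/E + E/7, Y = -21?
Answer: -27340/7 ≈ -3905.7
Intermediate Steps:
u(M, E) = 1 + E/7 (u(M, E) = 1 + E*(⅐) = 1 + E/7)
H(B, z) = -21*z + 48*B (H(B, z) = (47*B - 21*z) + B = (-21*z + 47*B) + B = -21*z + 48*B)
-2763 - (H(44, 46) + u(2 - 1*17, -30)) = -2763 - ((-21*46 + 48*44) + (1 + (⅐)*(-30))) = -2763 - ((-966 + 2112) + (1 - 30/7)) = -2763 - (1146 - 23/7) = -2763 - 1*7999/7 = -2763 - 7999/7 = -27340/7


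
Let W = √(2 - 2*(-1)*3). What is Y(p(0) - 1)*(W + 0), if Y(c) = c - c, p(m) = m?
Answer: 0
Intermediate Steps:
W = 2*√2 (W = √(2 + 2*3) = √(2 + 6) = √8 = 2*√2 ≈ 2.8284)
Y(c) = 0
Y(p(0) - 1)*(W + 0) = 0*(2*√2 + 0) = 0*(2*√2) = 0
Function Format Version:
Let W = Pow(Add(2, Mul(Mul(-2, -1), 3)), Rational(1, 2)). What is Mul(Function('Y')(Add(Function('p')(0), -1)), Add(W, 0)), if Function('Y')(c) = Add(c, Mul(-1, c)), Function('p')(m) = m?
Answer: 0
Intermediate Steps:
W = Mul(2, Pow(2, Rational(1, 2))) (W = Pow(Add(2, Mul(2, 3)), Rational(1, 2)) = Pow(Add(2, 6), Rational(1, 2)) = Pow(8, Rational(1, 2)) = Mul(2, Pow(2, Rational(1, 2))) ≈ 2.8284)
Function('Y')(c) = 0
Mul(Function('Y')(Add(Function('p')(0), -1)), Add(W, 0)) = Mul(0, Add(Mul(2, Pow(2, Rational(1, 2))), 0)) = Mul(0, Mul(2, Pow(2, Rational(1, 2)))) = 0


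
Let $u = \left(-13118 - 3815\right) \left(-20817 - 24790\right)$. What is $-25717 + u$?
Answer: $772237614$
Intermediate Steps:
$u = 772263331$ ($u = \left(-16933\right) \left(-45607\right) = 772263331$)
$-25717 + u = -25717 + 772263331 = 772237614$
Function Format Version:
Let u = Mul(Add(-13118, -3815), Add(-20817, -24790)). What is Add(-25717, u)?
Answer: 772237614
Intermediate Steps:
u = 772263331 (u = Mul(-16933, -45607) = 772263331)
Add(-25717, u) = Add(-25717, 772263331) = 772237614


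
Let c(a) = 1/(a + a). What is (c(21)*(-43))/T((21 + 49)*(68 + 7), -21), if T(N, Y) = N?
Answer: -43/220500 ≈ -0.00019501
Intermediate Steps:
c(a) = 1/(2*a)
(c(21)*(-43))/T((21 + 49)*(68 + 7), -21) = (((½)/21)*(-43))/(((21 + 49)*(68 + 7))) = (((½)*(1/21))*(-43))/((70*75)) = ((1/42)*(-43))/5250 = -43/42*1/5250 = -43/220500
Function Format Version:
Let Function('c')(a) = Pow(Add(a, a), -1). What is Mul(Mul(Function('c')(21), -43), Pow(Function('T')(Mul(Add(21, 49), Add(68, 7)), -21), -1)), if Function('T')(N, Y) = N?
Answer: Rational(-43, 220500) ≈ -0.00019501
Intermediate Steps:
Function('c')(a) = Mul(Rational(1, 2), Pow(a, -1)) (Function('c')(a) = Pow(Mul(2, a), -1) = Mul(Rational(1, 2), Pow(a, -1)))
Mul(Mul(Function('c')(21), -43), Pow(Function('T')(Mul(Add(21, 49), Add(68, 7)), -21), -1)) = Mul(Mul(Mul(Rational(1, 2), Pow(21, -1)), -43), Pow(Mul(Add(21, 49), Add(68, 7)), -1)) = Mul(Mul(Mul(Rational(1, 2), Rational(1, 21)), -43), Pow(Mul(70, 75), -1)) = Mul(Mul(Rational(1, 42), -43), Pow(5250, -1)) = Mul(Rational(-43, 42), Rational(1, 5250)) = Rational(-43, 220500)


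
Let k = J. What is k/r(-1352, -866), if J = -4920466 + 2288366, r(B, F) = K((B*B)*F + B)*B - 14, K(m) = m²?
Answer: 1316050/1693908659714214451463 ≈ 7.7693e-16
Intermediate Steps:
r(B, F) = -14 + B*(B + F*B²)² (r(B, F) = ((B*B)*F + B)²*B - 14 = (B²*F + B)²*B - 14 = (F*B² + B)²*B - 14 = (B + F*B²)²*B - 14 = B*(B + F*B²)² - 14 = -14 + B*(B + F*B²)²)
J = -2632100
k = -2632100
k/r(-1352, -866) = -2632100/(-14 + (-1352)³*(1 - 1352*(-866))²) = -2632100/(-14 - 2471326208*(1 + 1170832)²) = -2632100/(-14 - 2471326208*1170833²) = -2632100/(-14 - 2471326208*1370849913889) = -2632100/(-14 - 3387817319428428902912) = -2632100/(-3387817319428428902926) = -2632100*(-1/3387817319428428902926) = 1316050/1693908659714214451463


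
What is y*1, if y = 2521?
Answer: 2521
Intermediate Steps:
y*1 = 2521*1 = 2521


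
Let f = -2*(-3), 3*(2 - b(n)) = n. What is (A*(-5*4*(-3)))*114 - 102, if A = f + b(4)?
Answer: 45498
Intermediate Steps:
b(n) = 2 - n/3
f = 6
A = 20/3 (A = 6 + (2 - 1/3*4) = 6 + (2 - 4/3) = 6 + 2/3 = 20/3 ≈ 6.6667)
(A*(-5*4*(-3)))*114 - 102 = (20*(-5*4*(-3))/3)*114 - 102 = (20*(-1*20*(-3))/3)*114 - 102 = (20*(-20*(-3))/3)*114 - 102 = ((20/3)*60)*114 - 102 = 400*114 - 102 = 45600 - 102 = 45498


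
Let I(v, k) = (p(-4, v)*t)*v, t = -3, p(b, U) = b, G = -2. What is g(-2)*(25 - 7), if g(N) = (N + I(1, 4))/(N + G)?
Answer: -45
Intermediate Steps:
I(v, k) = 12*v (I(v, k) = (-4*(-3))*v = 12*v)
g(N) = (12 + N)/(-2 + N) (g(N) = (N + 12*1)/(N - 2) = (N + 12)/(-2 + N) = (12 + N)/(-2 + N))
g(-2)*(25 - 7) = ((12 - 2)/(-2 - 2))*(25 - 7) = (10/(-4))*18 = -¼*10*18 = -5/2*18 = -45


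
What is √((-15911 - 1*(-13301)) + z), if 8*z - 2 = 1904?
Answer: I*√9487/2 ≈ 48.701*I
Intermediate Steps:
z = 953/4 (z = ¼ + (⅛)*1904 = ¼ + 238 = 953/4 ≈ 238.25)
√((-15911 - 1*(-13301)) + z) = √((-15911 - 1*(-13301)) + 953/4) = √((-15911 + 13301) + 953/4) = √(-2610 + 953/4) = √(-9487/4) = I*√9487/2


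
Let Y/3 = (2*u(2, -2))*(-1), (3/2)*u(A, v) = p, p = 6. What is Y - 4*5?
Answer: -44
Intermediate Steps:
u(A, v) = 4 (u(A, v) = (⅔)*6 = 4)
Y = -24 (Y = 3*((2*4)*(-1)) = 3*(8*(-1)) = 3*(-8) = -24)
Y - 4*5 = -24 - 4*5 = -24 - 20 = -44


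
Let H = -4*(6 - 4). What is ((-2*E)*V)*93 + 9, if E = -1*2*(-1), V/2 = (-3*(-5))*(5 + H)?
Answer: 33489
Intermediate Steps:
H = -8 (H = -4*2 = -8)
V = -90 (V = 2*((-3*(-5))*(5 - 8)) = 2*(15*(-3)) = 2*(-45) = -90)
E = 2 (E = -2*(-1) = 2)
((-2*E)*V)*93 + 9 = (-2*2*(-90))*93 + 9 = -4*(-90)*93 + 9 = 360*93 + 9 = 33480 + 9 = 33489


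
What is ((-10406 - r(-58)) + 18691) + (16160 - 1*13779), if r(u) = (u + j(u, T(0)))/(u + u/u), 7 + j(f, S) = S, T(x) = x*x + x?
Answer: 607897/57 ≈ 10665.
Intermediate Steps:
T(x) = x + x**2 (T(x) = x**2 + x = x + x**2)
j(f, S) = -7 + S
r(u) = (-7 + u)/(1 + u) (r(u) = (u + (-7 + 0*(1 + 0)))/(u + u/u) = (u + (-7 + 0*1))/(u + 1) = (u + (-7 + 0))/(1 + u) = (u - 7)/(1 + u) = (-7 + u)/(1 + u))
((-10406 - r(-58)) + 18691) + (16160 - 1*13779) = ((-10406 - (-7 - 58)/(1 - 58)) + 18691) + (16160 - 1*13779) = ((-10406 - (-65)/(-57)) + 18691) + (16160 - 13779) = ((-10406 - (-1)*(-65)/57) + 18691) + 2381 = ((-10406 - 1*65/57) + 18691) + 2381 = ((-10406 - 65/57) + 18691) + 2381 = (-593207/57 + 18691) + 2381 = 472180/57 + 2381 = 607897/57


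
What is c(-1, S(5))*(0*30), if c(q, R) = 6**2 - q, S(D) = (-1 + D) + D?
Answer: 0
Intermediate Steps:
S(D) = -1 + 2*D
c(q, R) = 36 - q
c(-1, S(5))*(0*30) = (36 - 1*(-1))*(0*30) = (36 + 1)*0 = 37*0 = 0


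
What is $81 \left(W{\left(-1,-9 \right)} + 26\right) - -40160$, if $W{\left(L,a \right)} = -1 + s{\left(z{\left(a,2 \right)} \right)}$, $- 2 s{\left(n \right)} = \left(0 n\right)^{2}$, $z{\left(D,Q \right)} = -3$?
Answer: $42185$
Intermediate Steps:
$s{\left(n \right)} = 0$ ($s{\left(n \right)} = - \frac{\left(0 n\right)^{2}}{2} = - \frac{0^{2}}{2} = \left(- \frac{1}{2}\right) 0 = 0$)
$W{\left(L,a \right)} = -1$ ($W{\left(L,a \right)} = -1 + 0 = -1$)
$81 \left(W{\left(-1,-9 \right)} + 26\right) - -40160 = 81 \left(-1 + 26\right) - -40160 = 81 \cdot 25 + 40160 = 2025 + 40160 = 42185$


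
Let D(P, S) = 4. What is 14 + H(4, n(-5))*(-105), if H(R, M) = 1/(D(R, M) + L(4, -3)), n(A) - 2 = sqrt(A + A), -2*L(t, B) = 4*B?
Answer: 7/2 ≈ 3.5000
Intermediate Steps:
L(t, B) = -2*B
n(A) = 2 + sqrt(2)*sqrt(A) (n(A) = 2 + sqrt(A + A) = 2 + sqrt(2*A) = 2 + sqrt(2)*sqrt(A))
H(R, M) = 1/10 (H(R, M) = 1/(4 - 2*(-3)) = 1/(4 + 6) = 1/10)
14 + H(4, n(-5))*(-105) = 14 + (1/10)*(-105) = 14 - 21/2 = 7/2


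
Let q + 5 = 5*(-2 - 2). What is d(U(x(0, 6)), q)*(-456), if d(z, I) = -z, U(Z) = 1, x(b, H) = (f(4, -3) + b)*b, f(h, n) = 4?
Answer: 456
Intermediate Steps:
x(b, H) = b*(4 + b) (x(b, H) = (4 + b)*b = b*(4 + b))
q = -25 (q = -5 + 5*(-2 - 2) = -5 + 5*(-4) = -5 - 20 = -25)
d(U(x(0, 6)), q)*(-456) = -1*1*(-456) = -1*(-456) = 456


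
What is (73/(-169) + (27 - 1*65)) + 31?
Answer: -1256/169 ≈ -7.4320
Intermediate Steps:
(73/(-169) + (27 - 1*65)) + 31 = (73*(-1/169) + (27 - 65)) + 31 = (-73/169 - 38) + 31 = -6495/169 + 31 = -1256/169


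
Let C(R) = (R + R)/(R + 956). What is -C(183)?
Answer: -366/1139 ≈ -0.32133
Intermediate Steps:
C(R) = 2*R/(956 + R) (C(R) = (2*R)/(956 + R) = 2*R/(956 + R))
-C(183) = -2*183/(956 + 183) = -2*183/1139 = -1*366/1139 = -366/1139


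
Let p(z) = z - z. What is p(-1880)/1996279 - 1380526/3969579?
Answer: -1380526/3969579 ≈ -0.34778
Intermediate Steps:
p(z) = 0
p(-1880)/1996279 - 1380526/3969579 = 0/1996279 - 1380526/3969579 = 0*(1/1996279) - 1380526*1/3969579 = 0 - 1380526/3969579 = -1380526/3969579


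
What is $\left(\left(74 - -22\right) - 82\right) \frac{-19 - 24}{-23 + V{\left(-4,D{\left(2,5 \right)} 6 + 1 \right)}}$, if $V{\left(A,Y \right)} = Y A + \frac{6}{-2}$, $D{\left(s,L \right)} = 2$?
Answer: $\frac{301}{39} \approx 7.7179$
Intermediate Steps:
$V{\left(A,Y \right)} = -3 + A Y$ ($V{\left(A,Y \right)} = A Y + 6 \left(- \frac{1}{2}\right) = A Y - 3 = -3 + A Y$)
$\left(\left(74 - -22\right) - 82\right) \frac{-19 - 24}{-23 + V{\left(-4,D{\left(2,5 \right)} 6 + 1 \right)}} = \left(\left(74 - -22\right) - 82\right) \frac{-19 - 24}{-23 - \left(3 + 4 \left(2 \cdot 6 + 1\right)\right)} = \left(\left(74 + 22\right) - 82\right) \left(- \frac{43}{-23 - \left(3 + 4 \left(12 + 1\right)\right)}\right) = \left(96 - 82\right) \left(- \frac{43}{-23 - 55}\right) = 14 \left(- \frac{43}{-23 - 55}\right) = 14 \left(- \frac{43}{-78}\right) = 14 \left(\left(-43\right) \left(- \frac{1}{78}\right)\right) = 14 \cdot \frac{43}{78} = \frac{301}{39}$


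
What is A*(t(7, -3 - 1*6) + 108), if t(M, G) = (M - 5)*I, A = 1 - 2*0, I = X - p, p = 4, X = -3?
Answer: 94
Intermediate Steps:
I = -7 (I = -3 - 1*4 = -3 - 4 = -7)
A = 1 (A = 1 + 0 = 1)
t(M, G) = 35 - 7*M (t(M, G) = (M - 5)*(-7) = (-5 + M)*(-7) = 35 - 7*M)
A*(t(7, -3 - 1*6) + 108) = 1*((35 - 7*7) + 108) = 1*((35 - 49) + 108) = 1*(-14 + 108) = 1*94 = 94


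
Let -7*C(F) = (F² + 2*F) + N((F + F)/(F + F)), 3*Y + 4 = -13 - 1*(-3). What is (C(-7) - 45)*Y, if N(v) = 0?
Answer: 700/3 ≈ 233.33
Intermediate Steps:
Y = -14/3 (Y = -4/3 + (-13 - 1*(-3))/3 = -4/3 + (-13 + 3)/3 = -4/3 + (⅓)*(-10) = -4/3 - 10/3 = -14/3 ≈ -4.6667)
C(F) = -2*F/7 - F²/7 (C(F) = -((F² + 2*F) + 0)/7 = -(F² + 2*F)/7 = -2*F/7 - F²/7)
(C(-7) - 45)*Y = ((⅐)*(-7)*(-2 - 1*(-7)) - 45)*(-14/3) = ((⅐)*(-7)*(-2 + 7) - 45)*(-14/3) = ((⅐)*(-7)*5 - 45)*(-14/3) = (-5 - 45)*(-14/3) = -50*(-14/3) = 700/3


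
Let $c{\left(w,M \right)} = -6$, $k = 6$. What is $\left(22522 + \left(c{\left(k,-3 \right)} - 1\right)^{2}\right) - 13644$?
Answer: $8927$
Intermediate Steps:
$\left(22522 + \left(c{\left(k,-3 \right)} - 1\right)^{2}\right) - 13644 = \left(22522 + \left(-6 - 1\right)^{2}\right) - 13644 = \left(22522 + \left(-7\right)^{2}\right) - 13644 = \left(22522 + 49\right) - 13644 = 22571 - 13644 = 8927$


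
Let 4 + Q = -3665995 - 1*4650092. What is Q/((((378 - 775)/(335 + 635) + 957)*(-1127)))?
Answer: 1152372610/149390773 ≈ 7.7138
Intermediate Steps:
Q = -8316091 (Q = -4 + (-3665995 - 1*4650092) = -4 + (-3665995 - 4650092) = -4 - 8316087 = -8316091)
Q/((((378 - 775)/(335 + 635) + 957)*(-1127))) = -8316091*(-1/(1127*((378 - 775)/(335 + 635) + 957))) = -8316091*(-1/(1127*(-397/970 + 957))) = -8316091/((927893/970)*(-1127)) = -8316091/(-1045735411/970) = -8316091*(-970/1045735411) = 1152372610/149390773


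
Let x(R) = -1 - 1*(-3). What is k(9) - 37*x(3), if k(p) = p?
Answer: -65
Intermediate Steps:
x(R) = 2 (x(R) = -1 + 3 = 2)
k(9) - 37*x(3) = 9 - 37*2 = 9 - 74 = -65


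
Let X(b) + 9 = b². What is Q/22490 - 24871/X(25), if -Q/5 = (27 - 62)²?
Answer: -731327/17992 ≈ -40.647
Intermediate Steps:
Q = -6125 (Q = -5*(27 - 62)² = -5*(-35)² = -5*1225 = -6125)
X(b) = -9 + b²
Q/22490 - 24871/X(25) = -6125/22490 - 24871/(-9 + 25²) = -6125*1/22490 - 24871/(-9 + 625) = -1225/4498 - 24871/616 = -1225/4498 - 24871*1/616 = -1225/4498 - 323/8 = -731327/17992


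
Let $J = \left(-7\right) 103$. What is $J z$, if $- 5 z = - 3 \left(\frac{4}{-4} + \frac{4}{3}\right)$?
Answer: $- \frac{721}{5} \approx -144.2$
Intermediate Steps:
$J = -721$
$z = \frac{1}{5}$ ($z = - \frac{\left(-3\right) \left(\frac{4}{-4} + \frac{4}{3}\right)}{5} = - \frac{\left(-3\right) \left(4 \left(- \frac{1}{4}\right) + 4 \cdot \frac{1}{3}\right)}{5} = - \frac{\left(-3\right) \left(-1 + \frac{4}{3}\right)}{5} = - \frac{\left(-3\right) \frac{1}{3}}{5} = \left(- \frac{1}{5}\right) \left(-1\right) = \frac{1}{5} \approx 0.2$)
$J z = \left(-721\right) \frac{1}{5} = - \frac{721}{5}$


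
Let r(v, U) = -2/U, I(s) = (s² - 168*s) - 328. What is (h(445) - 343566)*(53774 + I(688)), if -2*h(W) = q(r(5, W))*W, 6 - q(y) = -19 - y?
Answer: -143563322765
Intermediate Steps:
I(s) = -328 + s² - 168*s
q(y) = 25 + y (q(y) = 6 - (-19 - y) = 6 + (19 + y) = 25 + y)
h(W) = -W*(25 - 2/W)/2 (h(W) = -(25 - 2/W)*W/2 = -W*(25 - 2/W)/2)
(h(445) - 343566)*(53774 + I(688)) = ((1 - 25/2*445) - 343566)*(53774 + (-328 + 688² - 168*688)) = ((1 - 11125/2) - 343566)*(53774 + (-328 + 473344 - 115584)) = (-11123/2 - 343566)*(53774 + 357432) = -698255/2*411206 = -143563322765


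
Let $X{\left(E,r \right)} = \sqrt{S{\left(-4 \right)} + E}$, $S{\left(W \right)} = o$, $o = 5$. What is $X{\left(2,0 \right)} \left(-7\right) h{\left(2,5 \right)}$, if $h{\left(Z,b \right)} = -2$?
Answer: $14 \sqrt{7} \approx 37.041$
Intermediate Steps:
$S{\left(W \right)} = 5$
$X{\left(E,r \right)} = \sqrt{5 + E}$
$X{\left(2,0 \right)} \left(-7\right) h{\left(2,5 \right)} = \sqrt{5 + 2} \left(-7\right) \left(-2\right) = \sqrt{7} \left(-7\right) \left(-2\right) = - 7 \sqrt{7} \left(-2\right) = 14 \sqrt{7}$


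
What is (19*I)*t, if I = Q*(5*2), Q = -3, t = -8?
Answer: 4560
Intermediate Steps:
I = -30 (I = -15*2 = -3*10 = -30)
(19*I)*t = (19*(-30))*(-8) = -570*(-8) = 4560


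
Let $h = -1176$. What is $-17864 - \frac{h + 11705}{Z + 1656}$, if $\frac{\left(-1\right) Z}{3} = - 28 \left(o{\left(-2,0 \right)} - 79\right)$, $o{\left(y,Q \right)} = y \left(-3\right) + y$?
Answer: $- \frac{82949887}{4644} \approx -17862.0$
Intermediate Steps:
$o{\left(y,Q \right)} = - 2 y$ ($o{\left(y,Q \right)} = - 3 y + y = - 2 y$)
$Z = -6300$ ($Z = - 3 \left(- 28 \left(\left(-2\right) \left(-2\right) - 79\right)\right) = - 3 \left(- 28 \left(4 - 79\right)\right) = - 3 \left(\left(-28\right) \left(-75\right)\right) = \left(-3\right) 2100 = -6300$)
$-17864 - \frac{h + 11705}{Z + 1656} = -17864 - \frac{-1176 + 11705}{-6300 + 1656} = -17864 - \frac{10529}{-4644} = -17864 - 10529 \left(- \frac{1}{4644}\right) = -17864 - - \frac{10529}{4644} = -17864 + \frac{10529}{4644} = - \frac{82949887}{4644}$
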